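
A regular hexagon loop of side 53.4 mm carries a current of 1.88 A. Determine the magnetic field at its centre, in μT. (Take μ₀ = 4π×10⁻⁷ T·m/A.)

B ≈ 24.4 μT

Each side is a finite straight segment at perpendicular distance d = a/(2 tan(π/6)) = 0.04625 m from the centre, with end-angles ±π/6.
One side contributes B₁ = (μ₀I/4πd)·2 sin(π/6) = 4.07×10⁻⁶ T.
All 6 sides add in the same direction: B = 6 × 4.07×10⁻⁶ = 2.44×10⁻⁵ T.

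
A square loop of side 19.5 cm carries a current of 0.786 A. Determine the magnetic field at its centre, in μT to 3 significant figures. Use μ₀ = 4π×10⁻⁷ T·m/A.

B ≈ 4.56 μT

Each side is a finite straight segment at perpendicular distance d = a/(2 tan(π/4)) = 0.0975 m from the centre, with end-angles ±π/4.
One side contributes B₁ = (μ₀I/4πd)·2 sin(π/4) = 1.14×10⁻⁶ T.
All 4 sides add in the same direction: B = 4 × 1.14×10⁻⁶ = 4.56×10⁻⁶ T.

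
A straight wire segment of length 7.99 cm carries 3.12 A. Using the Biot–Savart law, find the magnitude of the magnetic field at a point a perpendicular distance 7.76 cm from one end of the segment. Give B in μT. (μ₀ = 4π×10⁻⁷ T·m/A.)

B ≈ 2.88 μT

For a finite straight segment, B = (μ₀I/4πd)(sinθ₁ + sinθ₂), where θ₁, θ₂ are the angles from the perpendicular to each end.
The perpendicular foot is at one end, so the two end-offsets along the wire are 0 and L = 0.0799 m.
sinθ₁ = 0/√(0²+0.0776²) = 0.0000; sinθ₂ = 0.0799/√(0.0799²+0.0776²) = 0.7174.
B = (4π×10⁻⁷ × 3.12) / (4π × 0.0776) × (0.0000 + 0.7174) = 2.88×10⁻⁶ T.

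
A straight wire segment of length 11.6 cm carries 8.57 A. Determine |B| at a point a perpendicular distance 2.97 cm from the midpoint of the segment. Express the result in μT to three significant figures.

B ≈ 51.4 μT

For a finite straight segment, B = (μ₀I/4πd)(sinθ₁ + sinθ₂), where θ₁, θ₂ are the angles from the perpendicular to each end.
The perpendicular from the point meets the wire at its midpoint, so each end is L/2 = 0.058 m away along the wire.
sinθ₁ = 0.058/√(0.058²+0.0297²) = 0.8901; sinθ₂ = 0.058/√(0.058²+0.0297²) = 0.8901.
B = (4π×10⁻⁷ × 8.57) / (4π × 0.0297) × (0.8901 + 0.8901) = 5.14×10⁻⁵ T.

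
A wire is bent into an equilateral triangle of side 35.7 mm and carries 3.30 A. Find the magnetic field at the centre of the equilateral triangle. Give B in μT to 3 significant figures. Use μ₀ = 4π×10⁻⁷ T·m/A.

Each side is a finite straight segment at perpendicular distance d = a/(2 tan(π/3)) = 0.01031 m from the centre, with end-angles ±π/3.
One side contributes B₁ = (μ₀I/4πd)·2 sin(π/3) = 5.55×10⁻⁵ T.
All 3 sides add in the same direction: B = 3 × 5.55×10⁻⁵ = 1.66×10⁻⁴ T.

B ≈ 166 μT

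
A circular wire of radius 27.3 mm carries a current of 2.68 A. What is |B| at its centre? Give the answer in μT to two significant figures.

B ≈ 62 μT

At the centre of a circular loop the Biot–Savart law gives B = μ₀I/(2R).
B = (4π×10⁻⁷ × 2.68) / (2 × 0.0273) = 6.17×10⁻⁵ T.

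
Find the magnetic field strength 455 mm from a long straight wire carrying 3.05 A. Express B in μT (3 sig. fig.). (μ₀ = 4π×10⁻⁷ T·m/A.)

B ≈ 1.34 μT

For an infinitely long straight wire, B = μ₀I/(2πd).
B = (4π×10⁻⁷ × 3.05) / (2π × 0.455) = 1.34×10⁻⁶ T.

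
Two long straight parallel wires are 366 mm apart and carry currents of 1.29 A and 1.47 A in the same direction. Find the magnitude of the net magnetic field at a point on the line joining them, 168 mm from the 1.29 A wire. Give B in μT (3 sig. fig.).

B ≈ 0.0509 μT

Each long wire gives B = μ₀I/(2πd). Distances are d₁ = 0.168 m and d₂ = 0.198 m.
B₁ = 1.54×10⁻⁶ T, B₂ = 1.48×10⁻⁶ T.
Between parallel currents the two contributions point in opposite directions, so they subtract. B = |B₁ − B₂| = |1.54×10⁻⁶ − 1.48×10⁻⁶| = 5.09×10⁻⁸ T.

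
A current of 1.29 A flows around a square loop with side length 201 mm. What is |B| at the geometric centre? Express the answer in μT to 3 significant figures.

Each side is a finite straight segment at perpendicular distance d = a/(2 tan(π/4)) = 0.1005 m from the centre, with end-angles ±π/4.
One side contributes B₁ = (μ₀I/4πd)·2 sin(π/4) = 1.82×10⁻⁶ T.
All 4 sides add in the same direction: B = 4 × 1.82×10⁻⁶ = 7.26×10⁻⁶ T.

B ≈ 7.26 μT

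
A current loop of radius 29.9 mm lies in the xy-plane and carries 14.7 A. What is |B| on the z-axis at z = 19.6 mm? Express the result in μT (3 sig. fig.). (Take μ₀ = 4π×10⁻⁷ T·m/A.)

B ≈ 181 μT

On the axis of a circular loop, B = μ₀IR² / [2(R²+z²)^(3/2)].
R² + z² = (0.0299)² + (0.0196)² = 0.001278 m², and (R²+z²)^(3/2) = 4.57×10⁻⁵ m³.
B = (4π×10⁻⁷ × 14.7 × 0.000894) / (2 × 4.57×10⁻⁵) = 1.81×10⁻⁴ T.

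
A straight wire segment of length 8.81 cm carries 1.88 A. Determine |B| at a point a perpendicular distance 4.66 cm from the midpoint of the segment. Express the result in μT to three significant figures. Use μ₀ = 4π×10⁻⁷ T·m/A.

For a finite straight segment, B = (μ₀I/4πd)(sinθ₁ + sinθ₂), where θ₁, θ₂ are the angles from the perpendicular to each end.
The perpendicular from the point meets the wire at its midpoint, so each end is L/2 = 0.04405 m away along the wire.
sinθ₁ = 0.04405/√(0.04405²+0.0466²) = 0.6869; sinθ₂ = 0.04405/√(0.04405²+0.0466²) = 0.6869.
B = (4π×10⁻⁷ × 1.88) / (4π × 0.0466) × (0.6869 + 0.6869) = 5.54×10⁻⁶ T.

B ≈ 5.54 μT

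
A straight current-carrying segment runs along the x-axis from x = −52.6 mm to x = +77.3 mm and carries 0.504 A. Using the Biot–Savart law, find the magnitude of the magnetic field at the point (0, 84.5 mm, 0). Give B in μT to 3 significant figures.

B ≈ 0.718 μT

For a finite straight segment, B = (μ₀I/4πd)(sinθ₁ + sinθ₂), where θ₁, θ₂ are the angles from the perpendicular to each end.
The perpendicular distance is d = 0.0845 m; the end-offsets along the wire are a = 0.0526 m and b = 0.0773 m.
sinθ₁ = 0.0526/√(0.0526²+0.0845²) = 0.5285; sinθ₂ = 0.0773/√(0.0773²+0.0845²) = 0.6750.
B = (4π×10⁻⁷ × 0.504) / (4π × 0.0845) × (0.5285 + 0.6750) = 7.18×10⁻⁷ T.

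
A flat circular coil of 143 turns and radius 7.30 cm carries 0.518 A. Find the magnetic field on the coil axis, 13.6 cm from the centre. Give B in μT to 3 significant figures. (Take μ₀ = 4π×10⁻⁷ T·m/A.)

For an N-turn flat coil, B = Nμ₀IR²/[2(R²+z²)^(3/2)] with R = 0.073 m, z = 0.136 m.
B = 143 × 4.72×10⁻⁷ T = 6.74×10⁻⁵ T.

B ≈ 67.4 μT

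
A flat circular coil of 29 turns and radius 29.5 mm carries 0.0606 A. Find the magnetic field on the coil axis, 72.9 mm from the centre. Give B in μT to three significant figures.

B ≈ 1.98 μT

For an N-turn flat coil, B = Nμ₀IR²/[2(R²+z²)^(3/2)] with R = 0.0295 m, z = 0.0729 m.
B = 29 × 6.81×10⁻⁸ T = 1.98×10⁻⁶ T.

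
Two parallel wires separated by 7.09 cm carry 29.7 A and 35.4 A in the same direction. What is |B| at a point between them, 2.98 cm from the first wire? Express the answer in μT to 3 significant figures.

Each long wire gives B = μ₀I/(2πd). Distances are d₁ = 0.0298 m and d₂ = 0.0411 m.
B₁ = 1.99×10⁻⁴ T, B₂ = 1.72×10⁻⁴ T.
Between parallel currents the two contributions point in opposite directions, so they subtract. B = |B₁ − B₂| = |1.99×10⁻⁴ − 1.72×10⁻⁴| = 2.71×10⁻⁵ T.

B ≈ 27.1 μT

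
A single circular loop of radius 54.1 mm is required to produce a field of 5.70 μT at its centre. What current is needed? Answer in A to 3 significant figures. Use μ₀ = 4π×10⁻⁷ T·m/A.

At the centre of a circular loop B = μ₀I/(2R), so I = 2RB/μ₀.
With R = 0.0541 m, I = 2 × 0.0541 × 5.70×10⁻⁶ / (4π×10⁻⁷) = 0.491 A.

I ≈ 0.491 A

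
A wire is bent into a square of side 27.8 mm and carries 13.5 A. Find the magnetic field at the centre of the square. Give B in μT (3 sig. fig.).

Each side is a finite straight segment at perpendicular distance d = a/(2 tan(π/4)) = 0.0139 m from the centre, with end-angles ±π/4.
One side contributes B₁ = (μ₀I/4πd)·2 sin(π/4) = 1.37×10⁻⁴ T.
All 4 sides add in the same direction: B = 4 × 1.37×10⁻⁴ = 5.49×10⁻⁴ T.

B ≈ 549 μT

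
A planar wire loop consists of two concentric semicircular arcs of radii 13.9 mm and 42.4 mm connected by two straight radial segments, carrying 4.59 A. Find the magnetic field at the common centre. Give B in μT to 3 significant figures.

The radial connectors point toward the centre, so dl × r̂ = 0 and they contribute nothing.
Each semicircle gives μ₀I/(4R): inner arc 1.04×10⁻⁴ T, outer arc 3.40×10⁻⁵ T.
The two arcs carry current in opposite angular senses, so their fields oppose: B = |1.04×10⁻⁴ − 3.40×10⁻⁵| = 6.97×10⁻⁵ T.

B ≈ 69.7 μT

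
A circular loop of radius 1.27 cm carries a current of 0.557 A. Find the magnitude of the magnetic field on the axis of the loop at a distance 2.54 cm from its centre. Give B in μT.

On the axis of a circular loop, B = μ₀IR² / [2(R²+z²)^(3/2)].
R² + z² = (0.0127)² + (0.0254)² = 0.0008065 m², and (R²+z²)^(3/2) = 2.29×10⁻⁵ m³.
B = (4π×10⁻⁷ × 0.557 × 0.0001613) / (2 × 2.29×10⁻⁵) = 2.46×10⁻⁶ T.

B ≈ 2.46 μT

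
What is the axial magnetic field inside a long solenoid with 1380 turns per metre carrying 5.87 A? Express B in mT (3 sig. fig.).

Inside a long solenoid, B = μ₀nI with n = 1380 turns/m.
B = 4π×10⁻⁷ × 1380 × 5.87 = 1.02×10⁻² T.

B ≈ 10.2 mT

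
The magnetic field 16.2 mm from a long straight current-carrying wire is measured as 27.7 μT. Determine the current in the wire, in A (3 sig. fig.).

For a long straight wire B = μ₀I/(2πd), so I = 2πdB/μ₀.
I = 2π × 0.0162 × 2.77×10⁻⁵ / (4π×10⁻⁷) = 2.24 A.

I ≈ 2.24 A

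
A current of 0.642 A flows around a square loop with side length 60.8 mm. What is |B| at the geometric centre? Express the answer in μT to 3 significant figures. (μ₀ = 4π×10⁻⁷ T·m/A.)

B ≈ 11.9 μT

Each side is a finite straight segment at perpendicular distance d = a/(2 tan(π/4)) = 0.0304 m from the centre, with end-angles ±π/4.
One side contributes B₁ = (μ₀I/4πd)·2 sin(π/4) = 2.99×10⁻⁶ T.
All 4 sides add in the same direction: B = 4 × 2.99×10⁻⁶ = 1.19×10⁻⁵ T.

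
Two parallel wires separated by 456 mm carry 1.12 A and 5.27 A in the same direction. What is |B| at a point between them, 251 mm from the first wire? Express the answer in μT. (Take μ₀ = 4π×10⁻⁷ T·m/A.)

B ≈ 4.25 μT

Each long wire gives B = μ₀I/(2πd). Distances are d₁ = 0.251 m and d₂ = 0.205 m.
B₁ = 8.92×10⁻⁷ T, B₂ = 5.14×10⁻⁶ T.
Between parallel currents the two contributions point in opposite directions, so they subtract. B = |B₁ − B₂| = |8.92×10⁻⁷ − 5.14×10⁻⁶| = 4.25×10⁻⁶ T.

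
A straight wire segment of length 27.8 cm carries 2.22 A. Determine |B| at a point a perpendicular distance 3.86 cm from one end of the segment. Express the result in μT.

For a finite straight segment, B = (μ₀I/4πd)(sinθ₁ + sinθ₂), where θ₁, θ₂ are the angles from the perpendicular to each end.
The perpendicular foot is at one end, so the two end-offsets along the wire are 0 and L = 0.278 m.
sinθ₁ = 0/√(0²+0.0386²) = 0.0000; sinθ₂ = 0.278/√(0.278²+0.0386²) = 0.9905.
B = (4π×10⁻⁷ × 2.22) / (4π × 0.0386) × (0.0000 + 0.9905) = 5.70×10⁻⁶ T.

B ≈ 5.70 μT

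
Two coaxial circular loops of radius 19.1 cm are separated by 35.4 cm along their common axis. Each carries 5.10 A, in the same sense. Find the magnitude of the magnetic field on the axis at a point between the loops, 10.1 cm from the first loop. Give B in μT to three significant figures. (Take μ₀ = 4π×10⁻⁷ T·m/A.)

Each loop contributes B = μ₀IR²/[2(R²+z²)^(3/2)] on the axis, with z measured from that loop.
Loop 1 (z = 0.101 m): B₁ = 1.16×10⁻⁵ T. Loop 2 (z = 0.253 m): B₂ = 3.67×10⁻⁶ T.
The fields add: B = B₁ + B₂ = 1.53×10⁻⁵ T.

B ≈ 15.3 μT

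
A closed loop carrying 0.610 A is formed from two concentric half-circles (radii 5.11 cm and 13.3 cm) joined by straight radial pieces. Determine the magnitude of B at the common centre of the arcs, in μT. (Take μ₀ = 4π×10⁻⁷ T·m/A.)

The radial connectors point toward the centre, so dl × r̂ = 0 and they contribute nothing.
Each semicircle gives μ₀I/(4R): inner arc 3.75×10⁻⁶ T, outer arc 1.44×10⁻⁶ T.
The two arcs carry current in opposite angular senses, so their fields oppose: B = |3.75×10⁻⁶ − 1.44×10⁻⁶| = 2.31×10⁻⁶ T.

B ≈ 2.31 μT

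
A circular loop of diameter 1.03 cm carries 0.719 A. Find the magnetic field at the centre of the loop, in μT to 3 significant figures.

B ≈ 87.7 μT

At the centre of a circular loop the Biot–Savart law gives B = μ₀I/(2R) (so R = 0.00515 m).
B = (4π×10⁻⁷ × 0.719) / (2 × 0.00515) = 8.77×10⁻⁵ T.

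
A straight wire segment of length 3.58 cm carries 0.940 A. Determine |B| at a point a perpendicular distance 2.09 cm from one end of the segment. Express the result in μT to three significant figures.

For a finite straight segment, B = (μ₀I/4πd)(sinθ₁ + sinθ₂), where θ₁, θ₂ are the angles from the perpendicular to each end.
The perpendicular foot is at one end, so the two end-offsets along the wire are 0 and L = 0.0358 m.
sinθ₁ = 0/√(0²+0.0209²) = 0.0000; sinθ₂ = 0.0358/√(0.0358²+0.0209²) = 0.8636.
B = (4π×10⁻⁷ × 0.940) / (4π × 0.0209) × (0.0000 + 0.8636) = 3.88×10⁻⁶ T.

B ≈ 3.88 μT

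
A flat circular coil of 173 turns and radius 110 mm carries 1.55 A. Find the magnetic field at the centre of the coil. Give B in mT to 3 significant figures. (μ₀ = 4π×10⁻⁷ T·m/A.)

B ≈ 1.53 mT

For an N-turn flat coil, B = Nμ₀I/(2R) with R = 0.11 m.
B = 173 × 8.85×10⁻⁶ T = 1.53×10⁻³ T.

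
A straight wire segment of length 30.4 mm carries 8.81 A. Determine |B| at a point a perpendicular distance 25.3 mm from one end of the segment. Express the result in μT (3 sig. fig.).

B ≈ 26.8 μT

For a finite straight segment, B = (μ₀I/4πd)(sinθ₁ + sinθ₂), where θ₁, θ₂ are the angles from the perpendicular to each end.
The perpendicular foot is at one end, so the two end-offsets along the wire are 0 and L = 0.0304 m.
sinθ₁ = 0/√(0²+0.0253²) = 0.0000; sinθ₂ = 0.0304/√(0.0304²+0.0253²) = 0.7686.
B = (4π×10⁻⁷ × 8.81) / (4π × 0.0253) × (0.0000 + 0.7686) = 2.68×10⁻⁵ T.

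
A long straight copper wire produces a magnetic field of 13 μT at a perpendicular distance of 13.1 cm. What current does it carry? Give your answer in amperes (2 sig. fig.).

I ≈ 8.5 A

For a long straight wire B = μ₀I/(2πd), so I = 2πdB/μ₀.
I = 2π × 0.131 × 1.30×10⁻⁵ / (4π×10⁻⁷) = 8.51 A.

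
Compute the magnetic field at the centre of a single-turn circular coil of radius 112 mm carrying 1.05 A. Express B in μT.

At the centre of a circular loop the Biot–Savart law gives B = μ₀I/(2R).
B = (4π×10⁻⁷ × 1.05) / (2 × 0.112) = 5.89×10⁻⁶ T.

B ≈ 5.89 μT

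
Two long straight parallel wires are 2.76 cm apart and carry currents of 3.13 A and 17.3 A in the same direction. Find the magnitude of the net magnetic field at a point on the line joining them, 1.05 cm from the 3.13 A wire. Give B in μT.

B ≈ 143 μT

Each long wire gives B = μ₀I/(2πd). Distances are d₁ = 0.0105 m and d₂ = 0.0171 m.
B₁ = 5.96×10⁻⁵ T, B₂ = 2.02×10⁻⁴ T.
Between parallel currents the two contributions point in opposite directions, so they subtract. B = |B₁ − B₂| = |5.96×10⁻⁵ − 2.02×10⁻⁴| = 1.43×10⁻⁴ T.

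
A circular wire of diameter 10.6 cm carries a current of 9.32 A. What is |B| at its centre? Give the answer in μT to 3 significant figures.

B ≈ 110 μT

At the centre of a circular loop the Biot–Savart law gives B = μ₀I/(2R) (so R = 0.053 m).
B = (4π×10⁻⁷ × 9.32) / (2 × 0.053) = 1.10×10⁻⁴ T.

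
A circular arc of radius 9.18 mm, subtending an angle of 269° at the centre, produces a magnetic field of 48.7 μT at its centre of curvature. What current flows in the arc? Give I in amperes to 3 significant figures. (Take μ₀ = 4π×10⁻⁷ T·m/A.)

For a circular arc, B = μ₀Iφ/(4πR) with φ in radians; here φ = 4.695 rad.
So I = 4πRB/(μ₀φ) = 4π × 0.00918 × 4.87×10⁻⁵ / (4π×10⁻⁷ × 4.695) = 0.952 A.

I ≈ 0.952 A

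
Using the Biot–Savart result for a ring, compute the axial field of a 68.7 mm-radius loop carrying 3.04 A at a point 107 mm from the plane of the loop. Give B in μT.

B ≈ 4.38 μT

On the axis of a circular loop, B = μ₀IR² / [2(R²+z²)^(3/2)].
R² + z² = (0.0687)² + (0.107)² = 0.01617 m², and (R²+z²)^(3/2) = 2.06×10⁻³ m³.
B = (4π×10⁻⁷ × 3.04 × 0.00472) / (2 × 2.06×10⁻³) = 4.38×10⁻⁶ T.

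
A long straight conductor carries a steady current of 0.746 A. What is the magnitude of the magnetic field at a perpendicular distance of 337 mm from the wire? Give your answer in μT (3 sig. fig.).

For an infinitely long straight wire, B = μ₀I/(2πd).
B = (4π×10⁻⁷ × 0.746) / (2π × 0.337) = 4.43×10⁻⁷ T.

B ≈ 0.443 μT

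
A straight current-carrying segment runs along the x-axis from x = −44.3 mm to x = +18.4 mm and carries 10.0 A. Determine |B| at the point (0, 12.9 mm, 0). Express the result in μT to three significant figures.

B ≈ 138 μT

For a finite straight segment, B = (μ₀I/4πd)(sinθ₁ + sinθ₂), where θ₁, θ₂ are the angles from the perpendicular to each end.
The perpendicular distance is d = 0.0129 m; the end-offsets along the wire are a = 0.0443 m and b = 0.0184 m.
sinθ₁ = 0.0443/√(0.0443²+0.0129²) = 0.9601; sinθ₂ = 0.0184/√(0.0184²+0.0129²) = 0.8188.
B = (4π×10⁻⁷ × 10.0) / (4π × 0.0129) × (0.9601 + 0.8188) = 1.38×10⁻⁴ T.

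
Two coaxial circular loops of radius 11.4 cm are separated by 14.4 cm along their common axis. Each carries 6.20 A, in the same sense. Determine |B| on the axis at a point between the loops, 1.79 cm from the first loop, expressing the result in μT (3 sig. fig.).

Each loop contributes B = μ₀IR²/[2(R²+z²)^(3/2)] on the axis, with z measured from that loop.
Loop 1 (z = 0.0179 m): B₁ = 3.29×10⁻⁵ T. Loop 2 (z = 0.1261 m): B₂ = 1.03×10⁻⁵ T.
The fields add: B = B₁ + B₂ = 4.33×10⁻⁵ T.

B ≈ 43.3 μT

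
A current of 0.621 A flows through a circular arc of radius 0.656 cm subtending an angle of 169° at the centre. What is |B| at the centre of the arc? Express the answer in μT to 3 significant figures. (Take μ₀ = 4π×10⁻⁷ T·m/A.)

The Biot–Savart field of a circular arc at its centre is B = μ₀Iφ/(4πR), with φ = 2.95 rad.
B = (4π×10⁻⁷ × 0.621 × 2.95) / (4π × 0.00656) = 2.79×10⁻⁵ T.

B ≈ 27.9 μT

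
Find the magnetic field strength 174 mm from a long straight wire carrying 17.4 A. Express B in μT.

B ≈ 20.0 μT

For an infinitely long straight wire, B = μ₀I/(2πd).
B = (4π×10⁻⁷ × 17.4) / (2π × 0.174) = 2.00×10⁻⁵ T.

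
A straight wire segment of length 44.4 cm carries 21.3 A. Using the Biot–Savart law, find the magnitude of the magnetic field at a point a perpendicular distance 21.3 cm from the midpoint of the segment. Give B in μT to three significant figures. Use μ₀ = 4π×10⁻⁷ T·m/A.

For a finite straight segment, B = (μ₀I/4πd)(sinθ₁ + sinθ₂), where θ₁, θ₂ are the angles from the perpendicular to each end.
The perpendicular from the point meets the wire at its midpoint, so each end is L/2 = 0.222 m away along the wire.
sinθ₁ = 0.222/√(0.222²+0.213²) = 0.7216; sinθ₂ = 0.222/√(0.222²+0.213²) = 0.7216.
B = (4π×10⁻⁷ × 21.3) / (4π × 0.213) × (0.7216 + 0.7216) = 1.44×10⁻⁵ T.

B ≈ 14.4 μT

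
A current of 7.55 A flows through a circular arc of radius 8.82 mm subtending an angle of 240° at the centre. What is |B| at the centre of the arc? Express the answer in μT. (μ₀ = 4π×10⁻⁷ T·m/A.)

The Biot–Savart field of a circular arc at its centre is B = μ₀Iφ/(4πR), with φ = 4.189 rad.
B = (4π×10⁻⁷ × 7.55 × 4.189) / (4π × 0.00882) = 3.59×10⁻⁴ T.

B ≈ 359 μT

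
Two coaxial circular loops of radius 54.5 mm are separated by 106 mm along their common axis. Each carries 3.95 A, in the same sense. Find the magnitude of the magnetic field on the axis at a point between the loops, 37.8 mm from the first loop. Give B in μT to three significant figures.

B ≈ 36.3 μT

Each loop contributes B = μ₀IR²/[2(R²+z²)^(3/2)] on the axis, with z measured from that loop.
Loop 1 (z = 0.0378 m): B₁ = 2.53×10⁻⁵ T. Loop 2 (z = 0.0682 m): B₂ = 1.11×10⁻⁵ T.
The fields add: B = B₁ + B₂ = 3.63×10⁻⁵ T.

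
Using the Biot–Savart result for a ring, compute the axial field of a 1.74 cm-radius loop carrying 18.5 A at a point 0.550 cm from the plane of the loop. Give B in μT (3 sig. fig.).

B ≈ 579 μT

On the axis of a circular loop, B = μ₀IR² / [2(R²+z²)^(3/2)].
R² + z² = (0.0174)² + (0.0055)² = 0.000333 m², and (R²+z²)^(3/2) = 6.08×10⁻⁶ m³.
B = (4π×10⁻⁷ × 18.5 × 0.0003028) / (2 × 6.08×10⁻⁶) = 5.79×10⁻⁴ T.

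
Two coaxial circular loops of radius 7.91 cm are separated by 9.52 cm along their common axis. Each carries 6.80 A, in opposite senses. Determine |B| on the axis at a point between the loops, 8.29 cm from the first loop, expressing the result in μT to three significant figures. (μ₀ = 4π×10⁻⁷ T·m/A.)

Each loop contributes B = μ₀IR²/[2(R²+z²)^(3/2)] on the axis, with z measured from that loop.
Loop 1 (z = 0.0829 m): B₁ = 1.78×10⁻⁵ T. Loop 2 (z = 0.0123 m): B₂ = 5.21×10⁻⁵ T.
The fields oppose: B = |B₁ − B₂| = 3.43×10⁻⁵ T.

B ≈ 34.3 μT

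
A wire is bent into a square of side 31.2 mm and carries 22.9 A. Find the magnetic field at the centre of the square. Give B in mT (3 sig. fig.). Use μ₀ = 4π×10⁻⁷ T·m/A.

B ≈ 0.830 mT

Each side is a finite straight segment at perpendicular distance d = a/(2 tan(π/4)) = 0.0156 m from the centre, with end-angles ±π/4.
One side contributes B₁ = (μ₀I/4πd)·2 sin(π/4) = 2.08×10⁻⁴ T.
All 4 sides add in the same direction: B = 4 × 2.08×10⁻⁴ = 8.30×10⁻⁴ T.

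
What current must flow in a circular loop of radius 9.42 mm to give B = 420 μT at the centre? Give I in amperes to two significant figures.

I ≈ 6.3 A

At the centre of a circular loop B = μ₀I/(2R), so I = 2RB/μ₀.
With R = 0.00942 m, I = 2 × 0.00942 × 4.20×10⁻⁴ / (4π×10⁻⁷) = 6.30 A.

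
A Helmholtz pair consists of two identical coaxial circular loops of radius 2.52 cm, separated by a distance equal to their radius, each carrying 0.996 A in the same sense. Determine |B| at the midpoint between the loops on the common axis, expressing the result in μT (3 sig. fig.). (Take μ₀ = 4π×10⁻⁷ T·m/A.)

Each loop contributes B = μ₀IR²/[2(R²+z²)^(3/2)] on the axis, with z measured from that loop.
Loop 1 (z = 0.0126 m): B₁ = 1.78×10⁻⁵ T. Loop 2 (z = 0.0126 m): B₂ = 1.78×10⁻⁵ T.
The fields add: B = B₁ + B₂ = 3.55×10⁻⁵ T.

B ≈ 35.5 μT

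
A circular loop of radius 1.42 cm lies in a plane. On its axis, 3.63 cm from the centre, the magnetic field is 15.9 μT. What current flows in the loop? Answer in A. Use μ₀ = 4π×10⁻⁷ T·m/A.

I ≈ 7.43 A

On the axis of a loop, B = μ₀IR²/[2(R²+z²)^(3/2)], so I = 2B(R²+z²)^(3/2)/(μ₀R²).
R² + z² = 0.0002016 + 0.001318 = 0.001519 m²; raised to 3/2 gives 5.92×10⁻⁵ m³.
I = 2 × 1.59×10⁻⁵ × 5.92×10⁻⁵ / (1.26×10⁻⁶ × 0.0002016) = 7.43 A.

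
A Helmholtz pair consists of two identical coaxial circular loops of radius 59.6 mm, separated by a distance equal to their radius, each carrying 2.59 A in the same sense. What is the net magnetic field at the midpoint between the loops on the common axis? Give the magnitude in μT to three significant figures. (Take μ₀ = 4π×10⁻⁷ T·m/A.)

B ≈ 39.1 μT

Each loop contributes B = μ₀IR²/[2(R²+z²)^(3/2)] on the axis, with z measured from that loop.
Loop 1 (z = 0.0298 m): B₁ = 1.95×10⁻⁵ T. Loop 2 (z = 0.0298 m): B₂ = 1.95×10⁻⁵ T.
The fields add: B = B₁ + B₂ = 3.91×10⁻⁵ T.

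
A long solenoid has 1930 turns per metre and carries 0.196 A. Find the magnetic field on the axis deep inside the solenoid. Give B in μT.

B ≈ 475 μT

Inside a long solenoid, B = μ₀nI with n = 1930 turns/m.
B = 4π×10⁻⁷ × 1930 × 0.196 = 4.75×10⁻⁴ T.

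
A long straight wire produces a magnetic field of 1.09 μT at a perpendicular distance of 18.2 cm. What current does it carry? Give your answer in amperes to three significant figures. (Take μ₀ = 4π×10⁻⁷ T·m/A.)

For a long straight wire B = μ₀I/(2πd), so I = 2πdB/μ₀.
I = 2π × 0.182 × 1.09×10⁻⁶ / (4π×10⁻⁷) = 0.992 A.

I ≈ 0.992 A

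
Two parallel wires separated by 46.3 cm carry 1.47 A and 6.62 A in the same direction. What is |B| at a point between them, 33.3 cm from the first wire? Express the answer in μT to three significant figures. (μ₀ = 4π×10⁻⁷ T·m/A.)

B ≈ 9.30 μT

Each long wire gives B = μ₀I/(2πd). Distances are d₁ = 0.333 m and d₂ = 0.13 m.
B₁ = 8.83×10⁻⁷ T, B₂ = 1.02×10⁻⁵ T.
Between parallel currents the two contributions point in opposite directions, so they subtract. B = |B₁ − B₂| = |8.83×10⁻⁷ − 1.02×10⁻⁵| = 9.30×10⁻⁶ T.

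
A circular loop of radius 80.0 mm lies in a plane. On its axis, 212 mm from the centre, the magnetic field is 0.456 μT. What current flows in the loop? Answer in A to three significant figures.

I ≈ 1.32 A

On the axis of a loop, B = μ₀IR²/[2(R²+z²)^(3/2)], so I = 2B(R²+z²)^(3/2)/(μ₀R²).
R² + z² = 0.0064 + 0.04494 = 0.05134 m²; raised to 3/2 gives 1.16×10⁻² m³.
I = 2 × 4.56×10⁻⁷ × 1.16×10⁻² / (1.26×10⁻⁶ × 0.0064) = 1.32 A.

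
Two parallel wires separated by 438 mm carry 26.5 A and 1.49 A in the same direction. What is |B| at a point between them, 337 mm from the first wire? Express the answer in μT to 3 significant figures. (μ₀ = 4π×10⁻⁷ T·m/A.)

Each long wire gives B = μ₀I/(2πd). Distances are d₁ = 0.337 m and d₂ = 0.101 m.
B₁ = 1.57×10⁻⁵ T, B₂ = 2.95×10⁻⁶ T.
Between parallel currents the two contributions point in opposite directions, so they subtract. B = |B₁ − B₂| = |1.57×10⁻⁵ − 2.95×10⁻⁶| = 1.28×10⁻⁵ T.

B ≈ 12.8 μT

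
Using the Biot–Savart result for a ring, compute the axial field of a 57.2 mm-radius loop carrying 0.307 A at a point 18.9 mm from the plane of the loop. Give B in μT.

On the axis of a circular loop, B = μ₀IR² / [2(R²+z²)^(3/2)].
R² + z² = (0.0572)² + (0.0189)² = 0.003629 m², and (R²+z²)^(3/2) = 2.19×10⁻⁴ m³.
B = (4π×10⁻⁷ × 0.307 × 0.003272) / (2 × 2.19×10⁻⁴) = 2.89×10⁻⁶ T.

B ≈ 2.89 μT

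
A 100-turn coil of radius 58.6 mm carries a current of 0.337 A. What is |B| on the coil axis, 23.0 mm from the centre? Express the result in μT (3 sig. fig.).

For an N-turn flat coil, B = Nμ₀IR²/[2(R²+z²)^(3/2)] with R = 0.0586 m, z = 0.023 m.
B = 100 × 2.91×10⁻⁶ T = 2.91×10⁻⁴ T.

B ≈ 291 μT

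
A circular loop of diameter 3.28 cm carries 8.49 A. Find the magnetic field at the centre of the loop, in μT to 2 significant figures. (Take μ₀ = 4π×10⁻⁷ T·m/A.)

B ≈ 330 μT

At the centre of a circular loop the Biot–Savart law gives B = μ₀I/(2R) (so R = 0.0164 m).
B = (4π×10⁻⁷ × 8.49) / (2 × 0.0164) = 3.25×10⁻⁴ T.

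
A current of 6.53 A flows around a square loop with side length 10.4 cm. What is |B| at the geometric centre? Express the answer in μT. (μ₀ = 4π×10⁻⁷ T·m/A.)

B ≈ 71.0 μT

Each side is a finite straight segment at perpendicular distance d = a/(2 tan(π/4)) = 0.052 m from the centre, with end-angles ±π/4.
One side contributes B₁ = (μ₀I/4πd)·2 sin(π/4) = 1.78×10⁻⁵ T.
All 4 sides add in the same direction: B = 4 × 1.78×10⁻⁵ = 7.10×10⁻⁵ T.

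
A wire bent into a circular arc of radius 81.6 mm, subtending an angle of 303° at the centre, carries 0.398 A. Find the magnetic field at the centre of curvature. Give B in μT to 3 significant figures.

B ≈ 2.58 μT

The Biot–Savart field of a circular arc at its centre is B = μ₀Iφ/(4πR), with φ = 5.288 rad.
B = (4π×10⁻⁷ × 0.398 × 5.288) / (4π × 0.0816) = 2.58×10⁻⁶ T.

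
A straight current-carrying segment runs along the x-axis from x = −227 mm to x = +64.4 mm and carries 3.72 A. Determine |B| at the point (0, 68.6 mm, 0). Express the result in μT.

B ≈ 8.90 μT

For a finite straight segment, B = (μ₀I/4πd)(sinθ₁ + sinθ₂), where θ₁, θ₂ are the angles from the perpendicular to each end.
The perpendicular distance is d = 0.0686 m; the end-offsets along the wire are a = 0.227 m and b = 0.0644 m.
sinθ₁ = 0.227/√(0.227²+0.0686²) = 0.9572; sinθ₂ = 0.0644/√(0.0644²+0.0686²) = 0.6844.
B = (4π×10⁻⁷ × 3.72) / (4π × 0.0686) × (0.9572 + 0.6844) = 8.90×10⁻⁶ T.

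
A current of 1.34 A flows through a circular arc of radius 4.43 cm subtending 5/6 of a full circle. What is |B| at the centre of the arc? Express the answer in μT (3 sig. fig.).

B ≈ 15.8 μT

The Biot–Savart field of a circular arc at its centre is B = μ₀Iφ/(4πR), with φ = 5.236 rad.
B = (4π×10⁻⁷ × 1.34 × 5.236) / (4π × 0.0443) = 1.58×10⁻⁵ T.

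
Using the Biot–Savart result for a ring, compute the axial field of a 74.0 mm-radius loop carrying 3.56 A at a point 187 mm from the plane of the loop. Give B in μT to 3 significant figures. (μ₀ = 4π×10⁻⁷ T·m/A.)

B ≈ 1.51 μT

On the axis of a circular loop, B = μ₀IR² / [2(R²+z²)^(3/2)].
R² + z² = (0.074)² + (0.187)² = 0.04045 m², and (R²+z²)^(3/2) = 8.13×10⁻³ m³.
B = (4π×10⁻⁷ × 3.56 × 0.005476) / (2 × 8.13×10⁻³) = 1.51×10⁻⁶ T.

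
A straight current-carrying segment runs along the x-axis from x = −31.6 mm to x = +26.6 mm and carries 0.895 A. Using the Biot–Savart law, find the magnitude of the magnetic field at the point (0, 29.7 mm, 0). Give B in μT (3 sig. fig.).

For a finite straight segment, B = (μ₀I/4πd)(sinθ₁ + sinθ₂), where θ₁, θ₂ are the angles from the perpendicular to each end.
The perpendicular distance is d = 0.0297 m; the end-offsets along the wire are a = 0.0316 m and b = 0.0266 m.
sinθ₁ = 0.0316/√(0.0316²+0.0297²) = 0.7287; sinθ₂ = 0.0266/√(0.0266²+0.0297²) = 0.6672.
B = (4π×10⁻⁷ × 0.895) / (4π × 0.0297) × (0.7287 + 0.6672) = 4.21×10⁻⁶ T.

B ≈ 4.21 μT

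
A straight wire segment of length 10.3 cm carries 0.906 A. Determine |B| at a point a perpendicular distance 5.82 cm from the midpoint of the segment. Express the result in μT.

B ≈ 2.06 μT

For a finite straight segment, B = (μ₀I/4πd)(sinθ₁ + sinθ₂), where θ₁, θ₂ are the angles from the perpendicular to each end.
The perpendicular from the point meets the wire at its midpoint, so each end is L/2 = 0.0515 m away along the wire.
sinθ₁ = 0.0515/√(0.0515²+0.0582²) = 0.6627; sinθ₂ = 0.0515/√(0.0515²+0.0582²) = 0.6627.
B = (4π×10⁻⁷ × 0.906) / (4π × 0.0582) × (0.6627 + 0.6627) = 2.06×10⁻⁶ T.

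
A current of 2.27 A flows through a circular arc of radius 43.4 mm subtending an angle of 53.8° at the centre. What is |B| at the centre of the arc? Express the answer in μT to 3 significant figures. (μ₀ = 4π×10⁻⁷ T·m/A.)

B ≈ 4.91 μT

The Biot–Savart field of a circular arc at its centre is B = μ₀Iφ/(4πR), with φ = 0.939 rad.
B = (4π×10⁻⁷ × 2.27 × 0.939) / (4π × 0.0434) = 4.91×10⁻⁶ T.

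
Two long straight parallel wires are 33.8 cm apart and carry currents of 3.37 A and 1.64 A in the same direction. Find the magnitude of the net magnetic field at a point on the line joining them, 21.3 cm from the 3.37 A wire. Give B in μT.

B ≈ 0.540 μT

Each long wire gives B = μ₀I/(2πd). Distances are d₁ = 0.213 m and d₂ = 0.125 m.
B₁ = 3.16×10⁻⁶ T, B₂ = 2.62×10⁻⁶ T.
Between parallel currents the two contributions point in opposite directions, so they subtract. B = |B₁ − B₂| = |3.16×10⁻⁶ − 2.62×10⁻⁶| = 5.40×10⁻⁷ T.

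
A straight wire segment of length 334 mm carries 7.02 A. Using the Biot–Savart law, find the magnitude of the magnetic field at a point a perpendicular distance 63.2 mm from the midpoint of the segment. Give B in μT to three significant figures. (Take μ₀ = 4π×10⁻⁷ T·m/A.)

B ≈ 20.8 μT

For a finite straight segment, B = (μ₀I/4πd)(sinθ₁ + sinθ₂), where θ₁, θ₂ are the angles from the perpendicular to each end.
The perpendicular from the point meets the wire at its midpoint, so each end is L/2 = 0.167 m away along the wire.
sinθ₁ = 0.167/√(0.167²+0.0632²) = 0.9353; sinθ₂ = 0.167/√(0.167²+0.0632²) = 0.9353.
B = (4π×10⁻⁷ × 7.02) / (4π × 0.0632) × (0.9353 + 0.9353) = 2.08×10⁻⁵ T.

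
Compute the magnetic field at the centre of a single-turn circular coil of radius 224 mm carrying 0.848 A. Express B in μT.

B ≈ 2.38 μT

At the centre of a circular loop the Biot–Savart law gives B = μ₀I/(2R).
B = (4π×10⁻⁷ × 0.848) / (2 × 0.224) = 2.38×10⁻⁶ T.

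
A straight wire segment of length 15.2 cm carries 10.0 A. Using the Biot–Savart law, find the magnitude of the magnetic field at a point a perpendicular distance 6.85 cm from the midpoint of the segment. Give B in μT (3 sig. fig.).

B ≈ 21.7 μT

For a finite straight segment, B = (μ₀I/4πd)(sinθ₁ + sinθ₂), where θ₁, θ₂ are the angles from the perpendicular to each end.
The perpendicular from the point meets the wire at its midpoint, so each end is L/2 = 0.076 m away along the wire.
sinθ₁ = 0.076/√(0.076²+0.0685²) = 0.7428; sinθ₂ = 0.076/√(0.076²+0.0685²) = 0.7428.
B = (4π×10⁻⁷ × 10.0) / (4π × 0.0685) × (0.7428 + 0.7428) = 2.17×10⁻⁵ T.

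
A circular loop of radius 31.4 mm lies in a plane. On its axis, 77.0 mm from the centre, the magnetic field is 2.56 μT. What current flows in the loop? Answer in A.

On the axis of a loop, B = μ₀IR²/[2(R²+z²)^(3/2)], so I = 2B(R²+z²)^(3/2)/(μ₀R²).
R² + z² = 0.000986 + 0.005929 = 0.006915 m²; raised to 3/2 gives 5.75×10⁻⁴ m³.
I = 2 × 2.56×10⁻⁶ × 5.75×10⁻⁴ / (1.26×10⁻⁶ × 0.000986) = 2.38 A.

I ≈ 2.38 A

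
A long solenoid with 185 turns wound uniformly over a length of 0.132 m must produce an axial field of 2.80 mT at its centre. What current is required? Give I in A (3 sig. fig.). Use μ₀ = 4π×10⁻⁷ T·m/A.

I ≈ 1.59 A

Inside a long solenoid B = μ₀nI with n = 1402 m⁻¹, so I = B/(μ₀n).
I = 2.80×10⁻³ / (4π×10⁻⁷ × 1402) = 1.59 A.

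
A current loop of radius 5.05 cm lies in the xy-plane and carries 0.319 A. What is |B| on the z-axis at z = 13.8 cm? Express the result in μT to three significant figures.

B ≈ 0.161 μT

On the axis of a circular loop, B = μ₀IR² / [2(R²+z²)^(3/2)].
R² + z² = (0.0505)² + (0.138)² = 0.02159 m², and (R²+z²)^(3/2) = 3.17×10⁻³ m³.
B = (4π×10⁻⁷ × 0.319 × 0.00255) / (2 × 3.17×10⁻³) = 1.61×10⁻⁷ T.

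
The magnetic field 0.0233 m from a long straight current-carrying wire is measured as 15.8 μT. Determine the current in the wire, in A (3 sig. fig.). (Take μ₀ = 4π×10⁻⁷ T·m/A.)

I ≈ 1.84 A

For a long straight wire B = μ₀I/(2πd), so I = 2πdB/μ₀.
I = 2π × 0.0233 × 1.58×10⁻⁵ / (4π×10⁻⁷) = 1.84 A.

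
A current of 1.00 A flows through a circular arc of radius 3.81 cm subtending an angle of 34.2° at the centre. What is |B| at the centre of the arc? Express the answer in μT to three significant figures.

B ≈ 1.57 μT

The Biot–Savart field of a circular arc at its centre is B = μ₀Iφ/(4πR), with φ = 0.5969 rad.
B = (4π×10⁻⁷ × 1.00 × 0.5969) / (4π × 0.0381) = 1.57×10⁻⁶ T.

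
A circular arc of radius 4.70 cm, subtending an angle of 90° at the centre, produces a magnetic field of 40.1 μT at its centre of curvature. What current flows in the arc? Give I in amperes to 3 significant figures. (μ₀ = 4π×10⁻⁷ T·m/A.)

For a circular arc, B = μ₀Iφ/(4πR) with φ in radians; here φ = 1.571 rad.
So I = 4πRB/(μ₀φ) = 4π × 0.047 × 4.01×10⁻⁵ / (4π×10⁻⁷ × 1.571) = 12.0 A.

I ≈ 12.0 A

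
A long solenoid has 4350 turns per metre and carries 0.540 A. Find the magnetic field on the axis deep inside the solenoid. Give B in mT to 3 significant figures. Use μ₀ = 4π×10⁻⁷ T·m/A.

Inside a long solenoid, B = μ₀nI with n = 4350 turns/m.
B = 4π×10⁻⁷ × 4350 × 0.540 = 2.95×10⁻³ T.

B ≈ 2.95 mT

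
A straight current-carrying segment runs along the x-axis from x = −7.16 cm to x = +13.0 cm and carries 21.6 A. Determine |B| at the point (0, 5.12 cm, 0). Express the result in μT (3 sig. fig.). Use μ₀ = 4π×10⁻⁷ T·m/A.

For a finite straight segment, B = (μ₀I/4πd)(sinθ₁ + sinθ₂), where θ₁, θ₂ are the angles from the perpendicular to each end.
The perpendicular distance is d = 0.0512 m; the end-offsets along the wire are a = 0.0716 m and b = 0.13 m.
sinθ₁ = 0.0716/√(0.0716²+0.0512²) = 0.8134; sinθ₂ = 0.13/√(0.13²+0.0512²) = 0.9304.
B = (4π×10⁻⁷ × 21.6) / (4π × 0.0512) × (0.8134 + 0.9304) = 7.36×10⁻⁵ T.

B ≈ 73.6 μT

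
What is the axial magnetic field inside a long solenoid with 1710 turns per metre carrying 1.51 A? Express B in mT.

B ≈ 3.24 mT

Inside a long solenoid, B = μ₀nI with n = 1710 turns/m.
B = 4π×10⁻⁷ × 1710 × 1.51 = 3.24×10⁻³ T.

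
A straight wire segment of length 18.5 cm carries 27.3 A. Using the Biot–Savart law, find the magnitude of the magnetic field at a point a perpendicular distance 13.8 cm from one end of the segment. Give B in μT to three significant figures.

For a finite straight segment, B = (μ₀I/4πd)(sinθ₁ + sinθ₂), where θ₁, θ₂ are the angles from the perpendicular to each end.
The perpendicular foot is at one end, so the two end-offsets along the wire are 0 and L = 0.185 m.
sinθ₁ = 0/√(0²+0.138²) = 0.0000; sinθ₂ = 0.185/√(0.185²+0.138²) = 0.8016.
B = (4π×10⁻⁷ × 27.3) / (4π × 0.138) × (0.0000 + 0.8016) = 1.59×10⁻⁵ T.

B ≈ 15.9 μT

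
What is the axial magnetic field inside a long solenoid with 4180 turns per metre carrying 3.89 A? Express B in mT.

Inside a long solenoid, B = μ₀nI with n = 4180 turns/m.
B = 4π×10⁻⁷ × 4180 × 3.89 = 2.04×10⁻² T.

B ≈ 20.4 mT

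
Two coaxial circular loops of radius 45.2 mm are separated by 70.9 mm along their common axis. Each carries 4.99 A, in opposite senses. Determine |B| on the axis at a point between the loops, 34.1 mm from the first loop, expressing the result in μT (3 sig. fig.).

B ≈ 2.94 μT

Each loop contributes B = μ₀IR²/[2(R²+z²)^(3/2)] on the axis, with z measured from that loop.
Loop 1 (z = 0.0341 m): B₁ = 3.53×10⁻⁵ T. Loop 2 (z = 0.0368 m): B₂ = 3.23×10⁻⁵ T.
The fields oppose: B = |B₁ − B₂| = 2.94×10⁻⁶ T.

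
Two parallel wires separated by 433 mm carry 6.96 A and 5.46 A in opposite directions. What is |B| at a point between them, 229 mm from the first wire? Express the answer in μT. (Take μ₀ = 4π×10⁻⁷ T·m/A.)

B ≈ 11.4 μT

Each long wire gives B = μ₀I/(2πd). Distances are d₁ = 0.229 m and d₂ = 0.204 m.
B₁ = 6.08×10⁻⁶ T, B₂ = 5.35×10⁻⁶ T.
Between antiparallel currents both contributions point the same way, so they add. B = B₁ + B₂ = 6.08×10⁻⁶ + 5.35×10⁻⁶ = 1.14×10⁻⁵ T.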